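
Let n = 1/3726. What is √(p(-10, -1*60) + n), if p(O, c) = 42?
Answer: √7198678/414 ≈ 6.4808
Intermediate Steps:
n = 1/3726 ≈ 0.00026838
√(p(-10, -1*60) + n) = √(42 + 1/3726) = √(156493/3726) = √7198678/414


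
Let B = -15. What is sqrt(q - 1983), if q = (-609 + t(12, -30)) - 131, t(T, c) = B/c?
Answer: 33*I*sqrt(10)/2 ≈ 52.178*I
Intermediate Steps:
t(T, c) = -15/c
q = -1479/2 (q = (-609 - 15/(-30)) - 131 = (-609 - 15*(-1/30)) - 131 = (-609 + 1/2) - 131 = -1217/2 - 131 = -1479/2 ≈ -739.50)
sqrt(q - 1983) = sqrt(-1479/2 - 1983) = sqrt(-5445/2) = 33*I*sqrt(10)/2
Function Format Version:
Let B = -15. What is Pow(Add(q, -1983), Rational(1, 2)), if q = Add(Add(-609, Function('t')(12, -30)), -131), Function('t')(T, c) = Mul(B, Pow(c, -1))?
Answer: Mul(Rational(33, 2), I, Pow(10, Rational(1, 2))) ≈ Mul(52.178, I)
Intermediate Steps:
Function('t')(T, c) = Mul(-15, Pow(c, -1))
q = Rational(-1479, 2) (q = Add(Add(-609, Mul(-15, Pow(-30, -1))), -131) = Add(Add(-609, Mul(-15, Rational(-1, 30))), -131) = Add(Add(-609, Rational(1, 2)), -131) = Add(Rational(-1217, 2), -131) = Rational(-1479, 2) ≈ -739.50)
Pow(Add(q, -1983), Rational(1, 2)) = Pow(Add(Rational(-1479, 2), -1983), Rational(1, 2)) = Pow(Rational(-5445, 2), Rational(1, 2)) = Mul(Rational(33, 2), I, Pow(10, Rational(1, 2)))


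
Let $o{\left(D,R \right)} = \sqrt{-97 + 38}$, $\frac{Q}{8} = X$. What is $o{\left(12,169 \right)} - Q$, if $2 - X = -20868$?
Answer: $-166960 + i \sqrt{59} \approx -1.6696 \cdot 10^{5} + 7.6811 i$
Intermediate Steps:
$X = 20870$ ($X = 2 - -20868 = 2 + 20868 = 20870$)
$Q = 166960$ ($Q = 8 \cdot 20870 = 166960$)
$o{\left(D,R \right)} = i \sqrt{59}$ ($o{\left(D,R \right)} = \sqrt{-59} = i \sqrt{59}$)
$o{\left(12,169 \right)} - Q = i \sqrt{59} - 166960 = -166960 + i \sqrt{59}$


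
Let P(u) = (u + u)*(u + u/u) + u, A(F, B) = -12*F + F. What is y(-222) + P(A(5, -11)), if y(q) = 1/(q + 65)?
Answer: 923944/157 ≈ 5885.0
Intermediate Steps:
y(q) = 1/(65 + q)
A(F, B) = -11*F
P(u) = u + 2*u*(1 + u) (P(u) = (2*u)*(u + 1) + u = (2*u)*(1 + u) + u = 2*u*(1 + u) + u = u + 2*u*(1 + u))
y(-222) + P(A(5, -11)) = 1/(65 - 222) + (-11*5)*(3 + 2*(-11*5)) = 1/(-157) - 55*(3 + 2*(-55)) = -1/157 - 55*(3 - 110) = -1/157 - 55*(-107) = -1/157 + 5885 = 923944/157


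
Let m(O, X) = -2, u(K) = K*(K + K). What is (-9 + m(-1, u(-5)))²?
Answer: 121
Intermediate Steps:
u(K) = 2*K² (u(K) = K*(2*K) = 2*K²)
(-9 + m(-1, u(-5)))² = (-9 - 2)² = (-11)² = 121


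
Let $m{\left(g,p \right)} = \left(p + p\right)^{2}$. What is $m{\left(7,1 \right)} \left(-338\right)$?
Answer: $-1352$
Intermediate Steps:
$m{\left(g,p \right)} = 4 p^{2}$ ($m{\left(g,p \right)} = \left(2 p\right)^{2} = 4 p^{2}$)
$m{\left(7,1 \right)} \left(-338\right) = 4 \cdot 1^{2} \left(-338\right) = 4 \cdot 1 \left(-338\right) = 4 \left(-338\right) = -1352$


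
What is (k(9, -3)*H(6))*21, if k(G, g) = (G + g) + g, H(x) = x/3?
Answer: 126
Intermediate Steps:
H(x) = x/3 (H(x) = x*(⅓) = x/3)
k(G, g) = G + 2*g
(k(9, -3)*H(6))*21 = ((9 + 2*(-3))*((⅓)*6))*21 = ((9 - 6)*2)*21 = (3*2)*21 = 6*21 = 126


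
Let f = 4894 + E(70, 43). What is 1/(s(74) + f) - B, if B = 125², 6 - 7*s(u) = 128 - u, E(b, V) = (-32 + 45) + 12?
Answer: -537265618/34385 ≈ -15625.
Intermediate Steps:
E(b, V) = 25 (E(b, V) = 13 + 12 = 25)
f = 4919 (f = 4894 + 25 = 4919)
s(u) = -122/7 + u/7 (s(u) = 6/7 - (128 - u)/7 = 6/7 + (-128/7 + u/7) = -122/7 + u/7)
B = 15625
1/(s(74) + f) - B = 1/((-122/7 + (⅐)*74) + 4919) - 1*15625 = 1/((-122/7 + 74/7) + 4919) - 15625 = 1/(-48/7 + 4919) - 15625 = 1/(34385/7) - 15625 = 7/34385 - 15625 = -537265618/34385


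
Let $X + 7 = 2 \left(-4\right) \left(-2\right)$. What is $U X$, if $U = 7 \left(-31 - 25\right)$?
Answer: $-3528$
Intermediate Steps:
$X = 9$ ($X = -7 + 2 \left(-4\right) \left(-2\right) = -7 - -16 = -7 + 16 = 9$)
$U = -392$ ($U = 7 \left(-56\right) = -392$)
$U X = \left(-392\right) 9 = -3528$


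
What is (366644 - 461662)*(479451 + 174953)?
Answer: -62180159272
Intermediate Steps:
(366644 - 461662)*(479451 + 174953) = -95018*654404 = -62180159272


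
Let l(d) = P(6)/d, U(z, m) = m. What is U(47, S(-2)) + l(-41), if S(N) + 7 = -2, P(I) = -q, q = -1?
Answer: -370/41 ≈ -9.0244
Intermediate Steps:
P(I) = 1 (P(I) = -1*(-1) = 1)
S(N) = -9 (S(N) = -7 - 2 = -9)
l(d) = 1/d
U(47, S(-2)) + l(-41) = -9 + 1/(-41) = -9 - 1/41 = -370/41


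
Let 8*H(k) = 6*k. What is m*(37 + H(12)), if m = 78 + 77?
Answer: 7130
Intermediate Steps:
H(k) = 3*k/4 (H(k) = (6*k)/8 = 3*k/4)
m = 155
m*(37 + H(12)) = 155*(37 + (¾)*12) = 155*(37 + 9) = 155*46 = 7130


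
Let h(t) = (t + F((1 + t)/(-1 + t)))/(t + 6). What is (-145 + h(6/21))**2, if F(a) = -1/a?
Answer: 3290972689/156816 ≈ 20986.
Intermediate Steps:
h(t) = (t - (-1 + t)/(1 + t))/(6 + t) (h(t) = (t - 1/((1 + t)/(-1 + t)))/(t + 6) = (t - 1/((1 + t)/(-1 + t)))/(6 + t) = (t - (-1 + t)/(1 + t))/(6 + t))
(-145 + h(6/21))**2 = (-145 + (1 + (6/21)**2)/(6 + (6/21)**2 + 7*(6/21)))**2 = (-145 + (1 + (6*(1/21))**2)/(6 + (6*(1/21))**2 + 7*(6*(1/21))))**2 = (-145 + (1 + (2/7)**2)/(6 + (2/7)**2 + 7*(2/7)))**2 = (-145 + (1 + 4/49)/(6 + 4/49 + 2))**2 = (-145 + (53/49)/(396/49))**2 = (-145 + (49/396)*(53/49))**2 = (-145 + 53/396)**2 = (-57367/396)**2 = 3290972689/156816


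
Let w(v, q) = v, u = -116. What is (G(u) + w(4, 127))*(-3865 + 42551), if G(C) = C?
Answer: -4332832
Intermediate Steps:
(G(u) + w(4, 127))*(-3865 + 42551) = (-116 + 4)*(-3865 + 42551) = -112*38686 = -4332832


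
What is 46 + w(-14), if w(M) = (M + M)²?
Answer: 830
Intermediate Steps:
w(M) = 4*M² (w(M) = (2*M)² = 4*M²)
46 + w(-14) = 46 + 4*(-14)² = 46 + 4*196 = 46 + 784 = 830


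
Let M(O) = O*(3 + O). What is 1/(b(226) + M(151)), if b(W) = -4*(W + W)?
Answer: 1/21446 ≈ 4.6629e-5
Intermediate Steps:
b(W) = -8*W
1/(b(226) + M(151)) = 1/(-8*226 + 151*(3 + 151)) = 1/(-1808 + 151*154) = 1/(-1808 + 23254) = 1/21446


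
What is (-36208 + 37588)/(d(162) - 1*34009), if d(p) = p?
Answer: -1380/33847 ≈ -0.040772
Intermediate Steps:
(-36208 + 37588)/(d(162) - 1*34009) = (-36208 + 37588)/(162 - 1*34009) = 1380/(162 - 34009) = 1380/(-33847) = 1380*(-1/33847) = -1380/33847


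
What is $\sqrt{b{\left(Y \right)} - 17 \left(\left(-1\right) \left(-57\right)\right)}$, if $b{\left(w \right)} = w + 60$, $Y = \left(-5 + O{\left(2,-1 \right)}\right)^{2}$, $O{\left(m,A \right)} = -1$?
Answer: $3 i \sqrt{97} \approx 29.547 i$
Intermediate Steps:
$Y = 36$ ($Y = \left(-5 - 1\right)^{2} = \left(-6\right)^{2} = 36$)
$b{\left(w \right)} = 60 + w$
$\sqrt{b{\left(Y \right)} - 17 \left(\left(-1\right) \left(-57\right)\right)} = \sqrt{\left(60 + 36\right) - 17 \left(\left(-1\right) \left(-57\right)\right)} = \sqrt{96 - 969} = \sqrt{-873} = 3 i \sqrt{97}$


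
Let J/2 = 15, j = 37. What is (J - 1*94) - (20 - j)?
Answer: -47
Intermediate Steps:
J = 30 (J = 2*15 = 30)
(J - 1*94) - (20 - j) = (30 - 1*94) - (20 - 1*37) = (30 - 94) - (20 - 37) = -64 - 1*(-17) = -64 + 17 = -47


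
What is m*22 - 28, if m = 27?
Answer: 566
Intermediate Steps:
m*22 - 28 = 27*22 - 28 = 594 - 28 = 566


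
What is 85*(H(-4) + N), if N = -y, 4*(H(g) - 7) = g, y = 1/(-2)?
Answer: 1105/2 ≈ 552.50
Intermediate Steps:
y = -½ ≈ -0.50000
H(g) = 7 + g/4
N = ½ (N = -1*(-½) = ½ ≈ 0.50000)
85*(H(-4) + N) = 85*((7 + (¼)*(-4)) + ½) = 85*((7 - 1) + ½) = 85*(6 + ½) = 85*(13/2) = 1105/2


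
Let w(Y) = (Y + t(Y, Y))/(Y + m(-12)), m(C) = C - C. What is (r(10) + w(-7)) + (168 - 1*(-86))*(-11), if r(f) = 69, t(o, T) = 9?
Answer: -19077/7 ≈ -2725.3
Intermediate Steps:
m(C) = 0
w(Y) = (9 + Y)/Y (w(Y) = (Y + 9)/(Y + 0) = (9 + Y)/Y)
(r(10) + w(-7)) + (168 - 1*(-86))*(-11) = (69 + (9 - 7)/(-7)) + (168 - 1*(-86))*(-11) = (69 - ⅐*2) + (168 + 86)*(-11) = (69 - 2/7) + 254*(-11) = 481/7 - 2794 = -19077/7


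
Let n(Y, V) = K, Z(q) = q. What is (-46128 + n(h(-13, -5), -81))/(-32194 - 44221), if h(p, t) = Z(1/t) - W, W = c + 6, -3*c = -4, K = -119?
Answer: 46247/76415 ≈ 0.60521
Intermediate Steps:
c = 4/3 (c = -⅓*(-4) = 4/3 ≈ 1.3333)
W = 22/3 (W = 4/3 + 6 = 22/3 ≈ 7.3333)
h(p, t) = -22/3 + 1/t (h(p, t) = 1/t - 1*22/3 = 1/t - 22/3 = -22/3 + 1/t)
n(Y, V) = -119
(-46128 + n(h(-13, -5), -81))/(-32194 - 44221) = (-46128 - 119)/(-32194 - 44221) = -46247/(-76415) = -46247*(-1/76415) = 46247/76415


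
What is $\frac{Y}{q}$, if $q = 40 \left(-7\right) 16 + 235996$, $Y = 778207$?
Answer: $\frac{778207}{231516} \approx 3.3614$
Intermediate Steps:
$q = 231516$ ($q = \left(-280\right) 16 + 235996 = -4480 + 235996 = 231516$)
$\frac{Y}{q} = \frac{778207}{231516}$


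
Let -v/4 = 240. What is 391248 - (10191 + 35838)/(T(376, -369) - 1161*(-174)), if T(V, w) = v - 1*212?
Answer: 78578984787/200842 ≈ 3.9125e+5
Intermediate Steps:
v = -960 (v = -4*240 = -960)
T(V, w) = -1172 (T(V, w) = -960 - 1*212 = -960 - 212 = -1172)
391248 - (10191 + 35838)/(T(376, -369) - 1161*(-174)) = 391248 - (10191 + 35838)/(-1172 - 1161*(-174)) = 391248 - 46029/(-1172 + 202014) = 391248 - 46029/200842 = 78578984787/200842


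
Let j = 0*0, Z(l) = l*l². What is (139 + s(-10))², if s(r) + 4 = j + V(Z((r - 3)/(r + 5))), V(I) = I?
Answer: 363741184/15625 ≈ 23279.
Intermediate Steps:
Z(l) = l³
j = 0
s(r) = -4 + (-3 + r)³/(5 + r)³ (s(r) = -4 + (0 + ((r - 3)/(r + 5))³) = -4 + (0 + ((-3 + r)/(5 + r))³) = -4 + (0 + (-3 + r)³/(5 + r)³) = -4 + (-3 + r)³/(5 + r)³)
(139 + s(-10))² = (139 + (-4 + (-3 - 10)³/(5 - 10)³))² = (139 + (-4 + (-13)³/(-5)³))² = (139 + (-4 - 2197*(-1/125)))² = (139 + (-4 + 2197/125))² = (139 + 1697/125)² = (19072/125)² = 363741184/15625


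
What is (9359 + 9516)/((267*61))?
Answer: 18875/16287 ≈ 1.1589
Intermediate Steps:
(9359 + 9516)/((267*61)) = 18875/16287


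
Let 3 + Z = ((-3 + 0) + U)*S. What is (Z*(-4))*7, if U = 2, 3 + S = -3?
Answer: -84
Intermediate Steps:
S = -6 (S = -3 - 3 = -6)
Z = 3 (Z = -3 + ((-3 + 0) + 2)*(-6) = -3 + (-3 + 2)*(-6) = -3 - 1*(-6) = -3 + 6 = 3)
(Z*(-4))*7 = (3*(-4))*7 = -12*7 = -84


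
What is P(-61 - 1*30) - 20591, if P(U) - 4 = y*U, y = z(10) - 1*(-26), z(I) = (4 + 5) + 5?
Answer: -24227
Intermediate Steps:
z(I) = 14 (z(I) = 9 + 5 = 14)
y = 40 (y = 14 - 1*(-26) = 14 + 26 = 40)
P(U) = 4 + 40*U
P(-61 - 1*30) - 20591 = (4 + 40*(-61 - 1*30)) - 20591 = (4 + 40*(-61 - 30)) - 20591 = (4 + 40*(-91)) - 20591 = (4 - 3640) - 20591 = -3636 - 20591 = -24227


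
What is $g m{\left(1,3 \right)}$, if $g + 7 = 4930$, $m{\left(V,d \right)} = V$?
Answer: $4923$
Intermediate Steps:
$g = 4923$ ($g = -7 + 4930 = 4923$)
$g m{\left(1,3 \right)} = 4923 \cdot 1 = 4923$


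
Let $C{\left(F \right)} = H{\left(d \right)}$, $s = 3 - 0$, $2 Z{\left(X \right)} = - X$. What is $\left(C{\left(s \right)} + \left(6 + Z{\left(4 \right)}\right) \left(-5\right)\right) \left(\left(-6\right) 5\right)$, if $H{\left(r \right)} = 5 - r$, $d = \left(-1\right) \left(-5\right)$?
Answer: $600$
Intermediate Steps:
$Z{\left(X \right)} = - \frac{X}{2}$ ($Z{\left(X \right)} = \frac{\left(-1\right) X}{2} = - \frac{X}{2}$)
$d = 5$
$s = 3$ ($s = 3 + 0 = 3$)
$C{\left(F \right)} = 0$ ($C{\left(F \right)} = 5 - 5 = 0$)
$\left(C{\left(s \right)} + \left(6 + Z{\left(4 \right)}\right) \left(-5\right)\right) \left(\left(-6\right) 5\right) = \left(0 + \left(6 - 2\right) \left(-5\right)\right) \left(\left(-6\right) 5\right) = \left(0 + \left(6 - 2\right) \left(-5\right)\right) \left(-30\right) = \left(0 + 4 \left(-5\right)\right) \left(-30\right) = \left(0 - 20\right) \left(-30\right) = \left(-20\right) \left(-30\right) = 600$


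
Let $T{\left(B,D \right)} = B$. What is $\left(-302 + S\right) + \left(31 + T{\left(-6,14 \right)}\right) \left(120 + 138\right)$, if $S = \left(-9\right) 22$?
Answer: $5950$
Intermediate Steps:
$S = -198$
$\left(-302 + S\right) + \left(31 + T{\left(-6,14 \right)}\right) \left(120 + 138\right) = \left(-302 - 198\right) + \left(31 - 6\right) \left(120 + 138\right) = -500 + 25 \cdot 258 = -500 + 6450 = 5950$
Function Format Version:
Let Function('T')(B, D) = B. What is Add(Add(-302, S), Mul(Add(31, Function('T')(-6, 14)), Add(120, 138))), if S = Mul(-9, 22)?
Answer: 5950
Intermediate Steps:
S = -198
Add(Add(-302, S), Mul(Add(31, Function('T')(-6, 14)), Add(120, 138))) = Add(Add(-302, -198), Mul(Add(31, -6), Add(120, 138))) = Add(-500, Mul(25, 258)) = Add(-500, 6450) = 5950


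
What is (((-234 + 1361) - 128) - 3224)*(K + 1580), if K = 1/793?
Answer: -2787793725/793 ≈ -3.5155e+6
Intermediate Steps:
K = 1/793 ≈ 0.0012610
(((-234 + 1361) - 128) - 3224)*(K + 1580) = (((-234 + 1361) - 128) - 3224)*(1/793 + 1580) = ((1127 - 128) - 3224)*(1252941/793) = (999 - 3224)*(1252941/793) = -2225*1252941/793 = -2787793725/793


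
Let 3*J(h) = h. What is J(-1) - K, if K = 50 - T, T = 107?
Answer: 170/3 ≈ 56.667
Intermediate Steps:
J(h) = h/3
K = -57 (K = 50 - 1*107 = 50 - 107 = -57)
J(-1) - K = (⅓)*(-1) - 1*(-57) = -⅓ + 57 = 170/3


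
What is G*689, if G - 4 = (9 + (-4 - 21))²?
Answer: 179140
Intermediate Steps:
G = 260 (G = 4 + (9 + (-4 - 21))² = 4 + (9 - 25)² = 4 + (-16)² = 4 + 256 = 260)
G*689 = 260*689 = 179140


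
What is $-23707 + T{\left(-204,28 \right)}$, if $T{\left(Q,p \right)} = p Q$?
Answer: $-29419$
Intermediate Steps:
$T{\left(Q,p \right)} = Q p$
$-23707 + T{\left(-204,28 \right)} = -23707 - 5712 = -29419$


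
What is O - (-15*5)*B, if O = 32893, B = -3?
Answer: 32668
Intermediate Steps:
O - (-15*5)*B = 32893 - (-15*5)*(-3) = 32893 - (-75)*(-3) = 32893 - 1*225 = 32893 - 225 = 32668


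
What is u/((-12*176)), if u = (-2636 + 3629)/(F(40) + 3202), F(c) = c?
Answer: -331/2282368 ≈ -0.00014502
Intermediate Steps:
u = 993/3242 (u = (-2636 + 3629)/(40 + 3202) = 993/3242 ≈ 0.30629)
u/((-12*176)) = 993/(3242*((-12*176))) = (993/3242)/(-2112) = (993/3242)*(-1/2112) = -331/2282368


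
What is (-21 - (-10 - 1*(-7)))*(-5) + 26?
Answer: 116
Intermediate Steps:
(-21 - (-10 - 1*(-7)))*(-5) + 26 = (-21 - (-10 + 7))*(-5) + 26 = (-21 - 1*(-3))*(-5) + 26 = (-21 + 3)*(-5) + 26 = -18*(-5) + 26 = 90 + 26 = 116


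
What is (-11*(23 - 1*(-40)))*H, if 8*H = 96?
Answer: -8316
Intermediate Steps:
H = 12 (H = (⅛)*96 = 12)
(-11*(23 - 1*(-40)))*H = -11*(23 - 1*(-40))*12 = -11*(23 + 40)*12 = -11*63*12 = -693*12 = -8316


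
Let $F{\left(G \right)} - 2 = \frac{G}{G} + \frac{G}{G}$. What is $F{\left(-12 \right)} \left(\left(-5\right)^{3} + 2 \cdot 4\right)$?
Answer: $-468$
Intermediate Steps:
$F{\left(G \right)} = 4$ ($F{\left(G \right)} = 2 + \left(\frac{G}{G} + \frac{G}{G}\right) = 2 + \left(1 + 1\right) = 2 + 2 = 4$)
$F{\left(-12 \right)} \left(\left(-5\right)^{3} + 2 \cdot 4\right) = 4 \left(\left(-5\right)^{3} + 2 \cdot 4\right) = 4 \left(-125 + 8\right) = 4 \left(-117\right) = -468$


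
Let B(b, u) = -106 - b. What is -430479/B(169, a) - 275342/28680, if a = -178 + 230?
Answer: 1227041867/788700 ≈ 1555.8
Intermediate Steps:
a = 52
-430479/B(169, a) - 275342/28680 = -430479/(-106 - 1*169) - 275342/28680 = -430479/(-106 - 169) - 275342*1/28680 = -430479/(-275) - 137671/14340 = -430479*(-1/275) - 137671/14340 = 430479/275 - 137671/14340 = 1227041867/788700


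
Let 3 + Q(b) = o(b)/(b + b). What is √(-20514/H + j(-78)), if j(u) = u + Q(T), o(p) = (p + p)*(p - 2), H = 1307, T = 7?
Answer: I*√156638722/1307 ≈ 9.5758*I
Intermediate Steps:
o(p) = 2*p*(-2 + p) (o(p) = (2*p)*(-2 + p) = 2*p*(-2 + p))
Q(b) = -5 + b (Q(b) = -3 + (2*b*(-2 + b))/(b + b) = -3 + (2*b*(-2 + b))/((2*b)) = -3 + (2*b*(-2 + b))*(1/(2*b)) = -3 + (-2 + b) = -5 + b)
j(u) = 2 + u (j(u) = u + (-5 + 7) = u + 2 = 2 + u)
√(-20514/H + j(-78)) = √(-20514/1307 + (2 - 78)) = √(-20514*1/1307 - 76) = √(-20514/1307 - 76) = √(-119846/1307) = I*√156638722/1307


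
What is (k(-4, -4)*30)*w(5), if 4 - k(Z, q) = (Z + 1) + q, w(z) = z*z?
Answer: 8250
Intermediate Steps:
w(z) = z²
k(Z, q) = 3 - Z - q (k(Z, q) = 4 - ((Z + 1) + q) = 4 - ((1 + Z) + q) = 4 - (1 + Z + q) = 4 + (-1 - Z - q) = 3 - Z - q)
(k(-4, -4)*30)*w(5) = ((3 - 1*(-4) - 1*(-4))*30)*5² = ((3 + 4 + 4)*30)*25 = (11*30)*25 = 330*25 = 8250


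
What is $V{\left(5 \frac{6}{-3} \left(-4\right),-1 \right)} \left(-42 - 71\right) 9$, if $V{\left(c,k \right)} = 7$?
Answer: $-7119$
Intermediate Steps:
$V{\left(5 \frac{6}{-3} \left(-4\right),-1 \right)} \left(-42 - 71\right) 9 = 7 \left(-42 - 71\right) 9 = 7 \left(-113\right) 9 = \left(-791\right) 9 = -7119$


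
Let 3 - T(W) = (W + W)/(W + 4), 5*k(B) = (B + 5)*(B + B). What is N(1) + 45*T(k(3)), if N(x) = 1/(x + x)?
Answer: 2447/34 ≈ 71.971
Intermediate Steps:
N(x) = 1/(2*x)
k(B) = 2*B*(5 + B)/5 (k(B) = ((B + 5)*(B + B))/5 = ((5 + B)*(2*B))/5 = (2*B*(5 + B))/5 = 2*B*(5 + B)/5)
T(W) = 3 - 2*W/(4 + W) (T(W) = 3 - (W + W)/(W + 4) = 3 - 2*W/(4 + W))
N(1) + 45*T(k(3)) = (½)/1 + 45*((12 + (⅖)*3*(5 + 3))/(4 + (⅖)*3*(5 + 3))) = (½)*1 + 45*((12 + (⅖)*3*8)/(4 + (⅖)*3*8)) = ½ + 45*((12 + 48/5)/(4 + 48/5)) = ½ + 45*((108/5)/(68/5)) = ½ + 45*((5/68)*(108/5)) = ½ + 45*(27/17) = ½ + 1215/17 = 2447/34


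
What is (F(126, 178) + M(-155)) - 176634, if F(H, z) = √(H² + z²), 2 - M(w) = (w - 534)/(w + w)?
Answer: -54756609/310 + 2*√11890 ≈ -1.7642e+5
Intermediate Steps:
M(w) = 2 - (-534 + w)/(2*w) (M(w) = 2 - (w - 534)/(w + w) = 2 - (-534 + w)/(2*w))
(F(126, 178) + M(-155)) - 176634 = (√(126² + 178²) + (3/2 + 267/(-155))) - 176634 = (√(15876 + 31684) + (3/2 + 267*(-1/155))) - 176634 = (√47560 + (3/2 - 267/155)) - 176634 = (2*√11890 - 69/310) - 176634 = (-69/310 + 2*√11890) - 176634 = -54756609/310 + 2*√11890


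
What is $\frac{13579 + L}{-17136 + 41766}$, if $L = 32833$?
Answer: $\frac{23206}{12315} \approx 1.8844$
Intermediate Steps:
$\frac{13579 + L}{-17136 + 41766} = \frac{13579 + 32833}{-17136 + 41766} = \frac{46412}{24630} = 46412 \cdot \frac{1}{24630} = \frac{23206}{12315}$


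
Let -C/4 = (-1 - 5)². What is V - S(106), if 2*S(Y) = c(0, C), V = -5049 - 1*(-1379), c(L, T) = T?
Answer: -3598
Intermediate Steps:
C = -144 (C = -4*(-1 - 5)² = -4*(-6)² = -4*36 = -144)
V = -3670 (V = -5049 + 1379 = -3670)
S(Y) = -72 (S(Y) = (½)*(-144) = -72)
V - S(106) = -3670 - 1*(-72) = -3670 + 72 = -3598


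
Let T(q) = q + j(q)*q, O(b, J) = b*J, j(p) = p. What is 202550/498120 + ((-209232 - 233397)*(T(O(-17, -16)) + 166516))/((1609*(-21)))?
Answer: 252790404853031/80147508 ≈ 3.1541e+6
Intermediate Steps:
O(b, J) = J*b
T(q) = q + q**2 (T(q) = q + q*q = q + q**2)
202550/498120 + ((-209232 - 233397)*(T(O(-17, -16)) + 166516))/((1609*(-21))) = 202550/498120 + ((-209232 - 233397)*((-16*(-17))*(1 - 16*(-17)) + 166516))/((1609*(-21))) = 202550*(1/498120) - 442629*(272*(1 + 272) + 166516)/(-33789) = 20255/49812 - 442629*(272*273 + 166516)*(-1/33789) = 20255/49812 - 442629*(74256 + 166516)*(-1/33789) = 20255/49812 - 442629*240772*(-1/33789) = 20255/49812 - 106572669588*(-1/33789) = 20255/49812 + 5074889028/1609 = 252790404853031/80147508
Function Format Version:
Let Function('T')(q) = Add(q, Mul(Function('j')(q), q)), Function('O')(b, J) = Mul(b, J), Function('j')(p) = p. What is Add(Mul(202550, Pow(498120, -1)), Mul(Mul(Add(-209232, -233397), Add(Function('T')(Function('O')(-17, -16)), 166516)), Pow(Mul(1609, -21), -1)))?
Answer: Rational(252790404853031, 80147508) ≈ 3.1541e+6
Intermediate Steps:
Function('O')(b, J) = Mul(J, b)
Function('T')(q) = Add(q, Pow(q, 2)) (Function('T')(q) = Add(q, Mul(q, q)) = Add(q, Pow(q, 2)))
Add(Mul(202550, Pow(498120, -1)), Mul(Mul(Add(-209232, -233397), Add(Function('T')(Function('O')(-17, -16)), 166516)), Pow(Mul(1609, -21), -1))) = Add(Mul(202550, Pow(498120, -1)), Mul(Mul(Add(-209232, -233397), Add(Mul(Mul(-16, -17), Add(1, Mul(-16, -17))), 166516)), Pow(Mul(1609, -21), -1))) = Add(Mul(202550, Rational(1, 498120)), Mul(Mul(-442629, Add(Mul(272, Add(1, 272)), 166516)), Pow(-33789, -1))) = Add(Rational(20255, 49812), Mul(Mul(-442629, Add(Mul(272, 273), 166516)), Rational(-1, 33789))) = Add(Rational(20255, 49812), Mul(Mul(-442629, Add(74256, 166516)), Rational(-1, 33789))) = Add(Rational(20255, 49812), Mul(Mul(-442629, 240772), Rational(-1, 33789))) = Add(Rational(20255, 49812), Mul(-106572669588, Rational(-1, 33789))) = Add(Rational(20255, 49812), Rational(5074889028, 1609)) = Rational(252790404853031, 80147508)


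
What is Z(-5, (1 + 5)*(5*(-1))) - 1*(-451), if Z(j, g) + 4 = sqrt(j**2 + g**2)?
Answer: 447 + 5*sqrt(37) ≈ 477.41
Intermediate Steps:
Z(j, g) = -4 + sqrt(g**2 + j**2) (Z(j, g) = -4 + sqrt(j**2 + g**2) = -4 + sqrt(g**2 + j**2))
Z(-5, (1 + 5)*(5*(-1))) - 1*(-451) = (-4 + sqrt(((1 + 5)*(5*(-1)))**2 + (-5)**2)) - 1*(-451) = (-4 + sqrt((6*(-5))**2 + 25)) + 451 = (-4 + sqrt((-30)**2 + 25)) + 451 = (-4 + sqrt(900 + 25)) + 451 = (-4 + sqrt(925)) + 451 = (-4 + 5*sqrt(37)) + 451 = 447 + 5*sqrt(37)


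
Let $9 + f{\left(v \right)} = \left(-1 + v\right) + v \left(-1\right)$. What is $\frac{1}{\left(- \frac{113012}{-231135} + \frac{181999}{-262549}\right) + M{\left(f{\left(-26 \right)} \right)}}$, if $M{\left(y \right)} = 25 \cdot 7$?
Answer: $\frac{3193908585}{558281625992} \approx 0.005721$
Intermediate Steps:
$f{\left(v \right)} = -10$ ($f{\left(v \right)} = -9 + \left(\left(-1 + v\right) + v \left(-1\right)\right) = -9 + \left(\left(-1 + v\right) - v\right) = -9 - 1 = -10$)
$M{\left(y \right)} = 175$
$\frac{1}{\left(- \frac{113012}{-231135} + \frac{181999}{-262549}\right) + M{\left(f{\left(-26 \right)} \right)}} = \frac{1}{\left(- \frac{113012}{-231135} + \frac{181999}{-262549}\right) + 175} = \frac{1}{\left(\left(-113012\right) \left(- \frac{1}{231135}\right) + 181999 \left(- \frac{1}{262549}\right)\right) + 175} = \frac{1}{\left(\frac{5948}{12165} - \frac{181999}{262549}\right) + 175} = \frac{1}{- \frac{652376383}{3193908585} + 175} = \frac{1}{\frac{558281625992}{3193908585}} = \frac{3193908585}{558281625992}$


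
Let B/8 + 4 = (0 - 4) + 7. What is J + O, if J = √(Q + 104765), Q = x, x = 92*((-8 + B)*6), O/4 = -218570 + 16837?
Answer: -806932 + √95933 ≈ -8.0662e+5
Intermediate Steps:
B = -8 (B = -32 + 8*((0 - 4) + 7) = -32 + 8*(-4 + 7) = -32 + 8*3 = -32 + 24 = -8)
O = -806932 (O = 4*(-218570 + 16837) = 4*(-201733) = -806932)
x = -8832 (x = 92*((-8 - 8)*6) = 92*(-16*6) = 92*(-96) = -8832)
Q = -8832
J = √95933 (J = √(-8832 + 104765) = √95933 ≈ 309.73)
J + O = √95933 - 806932 = -806932 + √95933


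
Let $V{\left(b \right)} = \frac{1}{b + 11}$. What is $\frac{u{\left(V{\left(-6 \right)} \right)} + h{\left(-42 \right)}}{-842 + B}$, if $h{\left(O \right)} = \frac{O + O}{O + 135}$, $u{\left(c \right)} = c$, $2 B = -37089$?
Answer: $\frac{218}{6009815} \approx 3.6274 \cdot 10^{-5}$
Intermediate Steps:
$B = - \frac{37089}{2}$ ($B = \frac{1}{2} \left(-37089\right) = - \frac{37089}{2} \approx -18545.0$)
$V{\left(b \right)} = \frac{1}{11 + b}$
$h{\left(O \right)} = \frac{2 O}{135 + O}$
$\frac{u{\left(V{\left(-6 \right)} \right)} + h{\left(-42 \right)}}{-842 + B} = \frac{\frac{1}{11 - 6} + 2 \left(-42\right) \frac{1}{135 - 42}}{-842 - \frac{37089}{2}} = \frac{\frac{1}{5} + 2 \left(-42\right) \frac{1}{93}}{- \frac{38773}{2}} = \left(\frac{1}{5} + 2 \left(-42\right) \frac{1}{93}\right) \left(- \frac{2}{38773}\right) = \left(\frac{1}{5} - \frac{28}{31}\right) \left(- \frac{2}{38773}\right) = \left(- \frac{109}{155}\right) \left(- \frac{2}{38773}\right) = \frac{218}{6009815}$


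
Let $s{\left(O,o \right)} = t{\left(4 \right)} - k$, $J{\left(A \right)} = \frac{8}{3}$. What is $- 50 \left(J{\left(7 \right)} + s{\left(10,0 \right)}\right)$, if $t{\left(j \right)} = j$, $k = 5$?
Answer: $- \frac{250}{3} \approx -83.333$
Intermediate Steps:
$J{\left(A \right)} = \frac{8}{3}$ ($J{\left(A \right)} = 8 \cdot \frac{1}{3} = \frac{8}{3}$)
$s{\left(O,o \right)} = -1$ ($s{\left(O,o \right)} = 4 - 5 = -1$)
$- 50 \left(J{\left(7 \right)} + s{\left(10,0 \right)}\right) = - 50 \left(\frac{8}{3} - 1\right) = \left(-50\right) \frac{5}{3} = - \frac{250}{3}$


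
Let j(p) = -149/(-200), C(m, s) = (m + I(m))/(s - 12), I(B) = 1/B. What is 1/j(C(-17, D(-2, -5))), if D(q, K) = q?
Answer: 200/149 ≈ 1.3423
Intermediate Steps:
C(m, s) = (m + 1/m)/(-12 + s) (C(m, s) = (m + 1/m)/(s - 12) = (m + 1/m)/(-12 + s))
j(p) = 149/200 (j(p) = -149*(-1/200) = 149/200)
1/j(C(-17, D(-2, -5))) = 1/(149/200) = 200/149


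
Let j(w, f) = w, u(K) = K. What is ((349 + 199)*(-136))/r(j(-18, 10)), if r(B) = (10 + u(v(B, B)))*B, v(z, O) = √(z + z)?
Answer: 2740/9 - 548*I/3 ≈ 304.44 - 182.67*I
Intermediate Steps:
v(z, O) = √2*√z (v(z, O) = √(2*z) = √2*√z)
r(B) = B*(10 + √2*√B) (r(B) = (10 + √2*√B)*B = B*(10 + √2*√B))
((349 + 199)*(-136))/r(j(-18, 10)) = ((349 + 199)*(-136))/((-18*(10 + √2*√(-18)))) = (548*(-136))/((-18*(10 + √2*(3*I*√2)))) = -(-2740/9 + 548*I/3) = -74528*(-180 + 108*I)/44064 = -137*(-180 + 108*I)/81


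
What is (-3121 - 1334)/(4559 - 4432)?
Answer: -4455/127 ≈ -35.079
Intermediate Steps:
(-3121 - 1334)/(4559 - 4432) = -4455/127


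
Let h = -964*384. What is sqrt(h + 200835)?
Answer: I*sqrt(169341) ≈ 411.51*I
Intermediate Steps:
h = -370176
sqrt(h + 200835) = sqrt(-370176 + 200835) = sqrt(-169341) = I*sqrt(169341)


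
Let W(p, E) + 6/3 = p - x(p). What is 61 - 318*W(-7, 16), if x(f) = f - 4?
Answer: -575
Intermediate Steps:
x(f) = -4 + f
W(p, E) = 2 (W(p, E) = -2 + (p - (-4 + p)) = -2 + (p + (4 - p)) = -2 + 4 = 2)
61 - 318*W(-7, 16) = 61 - 318*2 = 61 - 636 = -575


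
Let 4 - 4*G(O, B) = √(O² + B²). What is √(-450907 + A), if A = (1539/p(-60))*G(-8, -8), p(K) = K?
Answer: √(-45093265 + 5130*√2)/10 ≈ 671.46*I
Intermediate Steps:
G(O, B) = 1 - √(B² + O²)/4 (G(O, B) = 1 - √(O² + B²)/4 = 1 - √(B² + O²)/4)
A = -513/20 + 513*√2/10 (A = (1539/(-60))*(1 - √((-8)² + (-8)²)/4) = (1539*(-1/60))*(1 - √(64 + 64)/4) = -513*(1 - 2*√2)/20 = -513/20 + 513*√2/10 ≈ 46.899)
√(-450907 + A) = √(-450907 + (-513/20 + 513*√2/10)) = √(-9018653/20 + 513*√2/10)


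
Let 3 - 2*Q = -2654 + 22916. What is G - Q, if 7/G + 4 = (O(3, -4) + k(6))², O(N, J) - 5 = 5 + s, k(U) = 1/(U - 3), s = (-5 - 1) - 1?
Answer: 648351/64 ≈ 10130.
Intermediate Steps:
s = -7 (s = -6 - 1 = -7)
k(U) = 1/(-3 + U)
Q = -20259/2 (Q = 3/2 - (-2654 + 22916)/2 = 3/2 - ½*20262 = 3/2 - 10131 = -20259/2 ≈ -10130.)
O(N, J) = 3 (O(N, J) = 5 + (5 - 7) = 5 - 2 = 3)
G = 63/64 (G = 7/(-4 + (3 + 1/(-3 + 6))²) = 7/(-4 + (3 + 1/3)²) = 7/(-4 + (3 + ⅓)²) = 7/(-4 + (10/3)²) = 7/(-4 + 100/9) = 7/(64/9) = 7*(9/64) = 63/64 ≈ 0.98438)
G - Q = 63/64 - 1*(-20259/2) = 63/64 + 20259/2 = 648351/64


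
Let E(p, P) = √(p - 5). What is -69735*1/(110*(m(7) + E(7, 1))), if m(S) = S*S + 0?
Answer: -683403/52778 + 13947*√2/52778 ≈ -12.575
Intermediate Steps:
E(p, P) = √(-5 + p)
m(S) = S² (m(S) = S² + 0 = S²)
-69735*1/(110*(m(7) + E(7, 1))) = -69735*1/(110*(7² + √(-5 + 7))) = -69735*1/(110*(49 + √2)) = -69735/(5390 + 110*√2)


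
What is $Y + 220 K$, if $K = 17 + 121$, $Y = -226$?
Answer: $30134$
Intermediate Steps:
$K = 138$
$Y + 220 K = -226 + 220 \cdot 138 = -226 + 30360 = 30134$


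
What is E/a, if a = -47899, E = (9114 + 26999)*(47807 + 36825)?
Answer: -3056315416/47899 ≈ -63808.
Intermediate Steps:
E = 3056315416 (E = 36113*84632 = 3056315416)
E/a = 3056315416/(-47899) = 3056315416*(-1/47899) = -3056315416/47899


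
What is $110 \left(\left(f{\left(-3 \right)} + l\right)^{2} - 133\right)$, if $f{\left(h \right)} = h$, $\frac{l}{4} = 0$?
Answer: $-13640$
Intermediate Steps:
$l = 0$ ($l = 4 \cdot 0 = 0$)
$110 \left(\left(f{\left(-3 \right)} + l\right)^{2} - 133\right) = 110 \left(\left(-3 + 0\right)^{2} - 133\right) = 110 \left(\left(-3\right)^{2} - 133\right) = 110 \left(9 - 133\right) = 110 \left(-124\right) = -13640$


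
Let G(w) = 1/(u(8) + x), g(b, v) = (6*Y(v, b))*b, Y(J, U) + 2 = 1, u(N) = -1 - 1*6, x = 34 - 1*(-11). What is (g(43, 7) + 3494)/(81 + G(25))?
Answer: 122968/3079 ≈ 39.938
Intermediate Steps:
x = 45 (x = 34 + 11 = 45)
u(N) = -7 (u(N) = -1 - 6 = -7)
Y(J, U) = -1 (Y(J, U) = -2 + 1 = -1)
g(b, v) = -6*b (g(b, v) = (6*(-1))*b = -6*b)
G(w) = 1/38 (G(w) = 1/(-7 + 45) = 1/38)
(g(43, 7) + 3494)/(81 + G(25)) = (-6*43 + 3494)/(81 + 1/38) = (-258 + 3494)/(3079/38) = 3236*(38/3079) = 122968/3079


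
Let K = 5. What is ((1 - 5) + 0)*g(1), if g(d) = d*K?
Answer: -20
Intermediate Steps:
g(d) = 5*d (g(d) = d*5 = 5*d)
((1 - 5) + 0)*g(1) = ((1 - 5) + 0)*(5*1) = (-4 + 0)*5 = -4*5 = -20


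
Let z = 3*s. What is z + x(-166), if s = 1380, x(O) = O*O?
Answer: 31696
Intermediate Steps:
x(O) = O²
z = 4140 (z = 3*1380 = 4140)
z + x(-166) = 4140 + (-166)² = 4140 + 27556 = 31696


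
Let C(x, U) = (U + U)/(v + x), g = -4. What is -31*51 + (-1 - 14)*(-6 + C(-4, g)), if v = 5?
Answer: -1371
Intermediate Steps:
C(x, U) = 2*U/(5 + x) (C(x, U) = (U + U)/(5 + x) = (2*U)/(5 + x) = 2*U/(5 + x))
-31*51 + (-1 - 14)*(-6 + C(-4, g)) = -31*51 + (-1 - 14)*(-6 + 2*(-4)/(5 - 4)) = -1581 - 15*(-6 + 2*(-4)/1) = -1581 - 15*(-6 + 2*(-4)*1) = -1581 - 15*(-6 - 8) = -1581 - 15*(-14) = -1581 + 210 = -1371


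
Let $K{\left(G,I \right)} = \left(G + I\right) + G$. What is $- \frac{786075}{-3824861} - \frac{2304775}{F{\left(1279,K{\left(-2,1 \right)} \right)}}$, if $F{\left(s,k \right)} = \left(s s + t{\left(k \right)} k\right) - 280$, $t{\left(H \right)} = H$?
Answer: $- \frac{88585450865}{73597975362} \approx -1.2036$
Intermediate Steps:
$K{\left(G,I \right)} = I + 2 G$
$F{\left(s,k \right)} = -280 + k^{2} + s^{2}$ ($F{\left(s,k \right)} = \left(s s + k k\right) - 280 = \left(s^{2} + k^{2}\right) - 280 = \left(k^{2} + s^{2}\right) - 280 = -280 + k^{2} + s^{2}$)
$- \frac{786075}{-3824861} - \frac{2304775}{F{\left(1279,K{\left(-2,1 \right)} \right)}} = - \frac{786075}{-3824861} - \frac{2304775}{-280 + \left(1 + 2 \left(-2\right)\right)^{2} + 1279^{2}} = \left(-786075\right) \left(- \frac{1}{3824861}\right) - \frac{2304775}{-280 + \left(1 - 4\right)^{2} + 1635841} = \frac{786075}{3824861} - \frac{2304775}{-280 + \left(-3\right)^{2} + 1635841} = \frac{786075}{3824861} - \frac{2304775}{-280 + 9 + 1635841} = \frac{786075}{3824861} - \frac{2304775}{1635570} = \frac{786075}{3824861} - \frac{27115}{19242} = - \frac{88585450865}{73597975362}$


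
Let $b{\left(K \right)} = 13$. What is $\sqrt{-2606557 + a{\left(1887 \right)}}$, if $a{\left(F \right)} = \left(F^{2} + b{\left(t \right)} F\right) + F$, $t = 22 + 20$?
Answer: $\sqrt{980630} \approx 990.27$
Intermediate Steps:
$t = 42$
$a{\left(F \right)} = F^{2} + 14 F$ ($a{\left(F \right)} = \left(F^{2} + 13 F\right) + F = F^{2} + 14 F$)
$\sqrt{-2606557 + a{\left(1887 \right)}} = \sqrt{-2606557 + 1887 \left(14 + 1887\right)} = \sqrt{-2606557 + 1887 \cdot 1901} = \sqrt{-2606557 + 3587187} = \sqrt{980630}$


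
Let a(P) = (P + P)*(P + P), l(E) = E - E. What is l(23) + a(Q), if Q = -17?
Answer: 1156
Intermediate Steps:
l(E) = 0
a(P) = 4*P² (a(P) = (2*P)*(2*P) = 4*P²)
l(23) + a(Q) = 0 + 4*(-17)² = 0 + 4*289 = 0 + 1156 = 1156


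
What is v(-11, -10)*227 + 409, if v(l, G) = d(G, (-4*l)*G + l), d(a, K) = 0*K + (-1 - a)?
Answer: 2452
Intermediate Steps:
d(a, K) = -1 - a (d(a, K) = 0 + (-1 - a) = -1 - a)
v(l, G) = -1 - G
v(-11, -10)*227 + 409 = (-1 - 1*(-10))*227 + 409 = (-1 + 10)*227 + 409 = 9*227 + 409 = 2043 + 409 = 2452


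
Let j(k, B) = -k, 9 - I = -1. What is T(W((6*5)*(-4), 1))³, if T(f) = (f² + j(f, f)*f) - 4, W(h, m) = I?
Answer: -64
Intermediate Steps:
I = 10 (I = 9 - 1*(-1) = 9 + 1 = 10)
W(h, m) = 10
T(f) = -4 (T(f) = (f² + (-f)*f) - 4 = (f² - f²) - 4 = 0 - 4 = -4)
T(W((6*5)*(-4), 1))³ = (-4)³ = -64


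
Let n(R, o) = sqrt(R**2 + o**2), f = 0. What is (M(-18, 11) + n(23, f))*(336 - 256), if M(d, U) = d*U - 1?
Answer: -14080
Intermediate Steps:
M(d, U) = -1 + U*d (M(d, U) = U*d - 1 = -1 + U*d)
(M(-18, 11) + n(23, f))*(336 - 256) = ((-1 + 11*(-18)) + sqrt(23**2 + 0**2))*(336 - 256) = ((-1 - 198) + sqrt(529 + 0))*80 = (-199 + sqrt(529))*80 = (-199 + 23)*80 = -176*80 = -14080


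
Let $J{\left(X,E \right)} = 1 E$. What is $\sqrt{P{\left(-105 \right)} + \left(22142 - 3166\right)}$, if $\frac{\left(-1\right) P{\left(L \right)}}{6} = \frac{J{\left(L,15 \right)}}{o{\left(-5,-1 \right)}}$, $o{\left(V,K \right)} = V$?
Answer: $\sqrt{18994} \approx 137.82$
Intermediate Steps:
$J{\left(X,E \right)} = E$
$P{\left(L \right)} = 18$ ($P{\left(L \right)} = - 6 \frac{15}{-5} = - 6 \cdot 15 \left(- \frac{1}{5}\right) = \left(-6\right) \left(-3\right) = 18$)
$\sqrt{P{\left(-105 \right)} + \left(22142 - 3166\right)} = \sqrt{18 + \left(22142 - 3166\right)} = \sqrt{18 + 18976} = \sqrt{18994}$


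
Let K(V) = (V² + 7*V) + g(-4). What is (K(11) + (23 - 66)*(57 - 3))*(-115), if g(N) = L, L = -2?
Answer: 244490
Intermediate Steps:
g(N) = -2
K(V) = -2 + V² + 7*V (K(V) = (V² + 7*V) - 2 = -2 + V² + 7*V)
(K(11) + (23 - 66)*(57 - 3))*(-115) = ((-2 + 11² + 7*11) + (23 - 66)*(57 - 3))*(-115) = ((-2 + 121 + 77) - 43*54)*(-115) = (196 - 2322)*(-115) = -2126*(-115) = 244490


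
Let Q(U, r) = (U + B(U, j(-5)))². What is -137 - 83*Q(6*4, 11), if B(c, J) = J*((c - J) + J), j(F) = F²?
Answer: -32318345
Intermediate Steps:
B(c, J) = J*c
Q(U, r) = 676*U² (Q(U, r) = (U + (-5)²*U)² = (U + 25*U)² = (26*U)² = 676*U²)
-137 - 83*Q(6*4, 11) = -137 - 56108*(6*4)² = -137 - 56108*24² = -137 - 56108*576 = -137 - 83*389376 = -137 - 32318208 = -32318345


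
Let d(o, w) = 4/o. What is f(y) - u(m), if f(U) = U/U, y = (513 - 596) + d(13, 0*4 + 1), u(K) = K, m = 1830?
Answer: -1829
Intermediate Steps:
y = -1075/13 (y = (513 - 596) + 4/13 = -83 + 4*(1/13) = -83 + 4/13 = -1075/13 ≈ -82.692)
f(U) = 1
f(y) - u(m) = 1 - 1*1830 = 1 - 1830 = -1829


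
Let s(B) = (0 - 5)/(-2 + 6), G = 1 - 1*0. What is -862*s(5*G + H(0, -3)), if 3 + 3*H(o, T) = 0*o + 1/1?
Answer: 2155/2 ≈ 1077.5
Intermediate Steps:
G = 1 (G = 1 + 0 = 1)
H(o, T) = -2/3 (H(o, T) = -1 + (0*o + 1/1)/3 = -1 + (0 + 1)/3 = -1 + (1/3)*1 = -1 + 1/3 = -2/3)
s(B) = -5/4
-862*s(5*G + H(0, -3)) = -862*(-5/4) = 2155/2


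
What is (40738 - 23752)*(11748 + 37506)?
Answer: 836628444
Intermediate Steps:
(40738 - 23752)*(11748 + 37506) = 16986*49254 = 836628444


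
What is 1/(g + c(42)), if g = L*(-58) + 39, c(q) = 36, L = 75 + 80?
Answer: -1/8915 ≈ -0.00011217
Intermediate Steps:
L = 155
g = -8951 (g = 155*(-58) + 39 = -8990 + 39 = -8951)
1/(g + c(42)) = 1/(-8951 + 36) = 1/(-8915) = -1/8915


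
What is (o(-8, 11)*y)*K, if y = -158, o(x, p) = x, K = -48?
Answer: -60672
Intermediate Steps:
(o(-8, 11)*y)*K = -8*(-158)*(-48) = 1264*(-48) = -60672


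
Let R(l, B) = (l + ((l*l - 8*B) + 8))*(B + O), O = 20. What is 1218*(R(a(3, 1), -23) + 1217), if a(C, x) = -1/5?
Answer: 19533066/25 ≈ 7.8132e+5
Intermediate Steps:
a(C, x) = -1/5 (a(C, x) = -1*1/5 = -1/5)
R(l, B) = (20 + B)*(8 + l + l**2 - 8*B) (R(l, B) = (l + ((l*l - 8*B) + 8))*(B + 20) = (l + ((l**2 - 8*B) + 8))*(20 + B) = (l + (8 + l**2 - 8*B))*(20 + B) = (8 + l + l**2 - 8*B)*(20 + B) = (20 + B)*(8 + l + l**2 - 8*B))
1218*(R(a(3, 1), -23) + 1217) = 1218*((160 - 152*(-23) - 8*(-23)**2 + 20*(-1/5) + 20*(-1/5)**2 - 23*(-1/5) - 23*(-1/5)**2) + 1217) = 1218*((160 + 3496 - 8*529 - 4 + 20*(1/25) + 23/5 - 23*1/25) + 1217) = 1218*((160 + 3496 - 4232 - 4 + 4/5 + 23/5 - 23/25) + 1217) = 1218*(-14388/25 + 1217) = 1218*(16037/25) = 19533066/25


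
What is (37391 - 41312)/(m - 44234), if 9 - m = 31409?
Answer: 3921/75634 ≈ 0.051842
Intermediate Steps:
m = -31400 (m = 9 - 1*31409 = 9 - 31409 = -31400)
(37391 - 41312)/(m - 44234) = (37391 - 41312)/(-31400 - 44234) = -3921/(-75634) = -3921*(-1/75634) = 3921/75634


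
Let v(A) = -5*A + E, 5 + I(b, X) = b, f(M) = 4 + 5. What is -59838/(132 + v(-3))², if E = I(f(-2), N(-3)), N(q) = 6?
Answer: -59838/22801 ≈ -2.6244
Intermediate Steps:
f(M) = 9
I(b, X) = -5 + b
E = 4 (E = -5 + 9 = 4)
v(A) = 4 - 5*A (v(A) = -5*A + 4 = 4 - 5*A)
-59838/(132 + v(-3))² = -59838/(132 + (4 - 5*(-3)))² = -59838/(132 + (4 + 15))² = -59838/(132 + 19)² = -59838/(151²) = -59838/22801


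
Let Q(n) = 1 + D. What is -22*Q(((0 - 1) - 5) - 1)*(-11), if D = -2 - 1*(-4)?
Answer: 726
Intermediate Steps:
D = 2 (D = -2 + 4 = 2)
Q(n) = 3 (Q(n) = 1 + 2 = 3)
-22*Q(((0 - 1) - 5) - 1)*(-11) = -22*3*(-11) = -66*(-11) = 726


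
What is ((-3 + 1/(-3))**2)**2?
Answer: 10000/81 ≈ 123.46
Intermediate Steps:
((-3 + 1/(-3))**2)**2 = ((-3 - 1/3)**2)**2 = ((-10/3)**2)**2 = (100/9)**2 = 10000/81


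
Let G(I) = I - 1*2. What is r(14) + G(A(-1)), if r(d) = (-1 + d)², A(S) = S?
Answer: 166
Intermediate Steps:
G(I) = -2 + I (G(I) = I - 2 = -2 + I)
r(14) + G(A(-1)) = (-1 + 14)² + (-2 - 1) = 13² - 3 = 169 - 3 = 166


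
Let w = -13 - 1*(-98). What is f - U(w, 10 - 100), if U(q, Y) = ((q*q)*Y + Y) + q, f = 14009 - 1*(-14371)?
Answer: 678635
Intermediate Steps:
f = 28380 (f = 14009 + 14371 = 28380)
w = 85 (w = -13 + 98 = 85)
U(q, Y) = Y + q + Y*q² (U(q, Y) = (q²*Y + Y) + q = (Y*q² + Y) + q = (Y + Y*q²) + q = Y + q + Y*q²)
f - U(w, 10 - 100) = 28380 - ((10 - 100) + 85 + (10 - 100)*85²) = 28380 - (-90 + 85 - 90*7225) = 28380 - (-90 + 85 - 650250) = 28380 - 1*(-650255) = 28380 + 650255 = 678635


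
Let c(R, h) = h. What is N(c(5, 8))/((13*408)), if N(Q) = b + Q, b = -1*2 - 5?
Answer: 1/5304 ≈ 0.00018854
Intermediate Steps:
b = -7 (b = -2 - 5 = -7)
N(Q) = -7 + Q
N(c(5, 8))/((13*408)) = (-7 + 8)/((13*408)) = 1/5304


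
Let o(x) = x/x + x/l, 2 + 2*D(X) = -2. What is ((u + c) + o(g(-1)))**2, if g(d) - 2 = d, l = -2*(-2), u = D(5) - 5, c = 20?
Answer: 3249/16 ≈ 203.06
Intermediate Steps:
D(X) = -2 (D(X) = -1 + (1/2)*(-2) = -1 - 1 = -2)
u = -7 (u = -2 - 5 = -7)
l = 4
g(d) = 2 + d
o(x) = 1 + x/4 (o(x) = x/x + x/4 = 1 + x*(1/4) = 1 + x/4)
((u + c) + o(g(-1)))**2 = ((-7 + 20) + (1 + (2 - 1)/4))**2 = (13 + (1 + (1/4)*1))**2 = (13 + (1 + 1/4))**2 = (13 + 5/4)**2 = (57/4)**2 = 3249/16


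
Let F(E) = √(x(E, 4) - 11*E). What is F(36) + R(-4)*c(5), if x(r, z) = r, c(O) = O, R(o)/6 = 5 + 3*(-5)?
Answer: -300 + 6*I*√10 ≈ -300.0 + 18.974*I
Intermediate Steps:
R(o) = -60 (R(o) = 6*(5 + 3*(-5)) = 6*(5 - 15) = 6*(-10) = -60)
F(E) = √10*√(-E) (F(E) = √(E - 11*E) = √(-10*E) = √10*√(-E))
F(36) + R(-4)*c(5) = √10*√(-1*36) - 60*5 = √10*√(-36) - 300 = √10*(6*I) - 300 = 6*I*√10 - 300 = -300 + 6*I*√10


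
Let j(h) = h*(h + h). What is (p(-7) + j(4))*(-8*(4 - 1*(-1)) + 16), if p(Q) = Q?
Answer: -600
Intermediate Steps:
j(h) = 2*h**2 (j(h) = h*(2*h) = 2*h**2)
(p(-7) + j(4))*(-8*(4 - 1*(-1)) + 16) = (-7 + 2*4**2)*(-8*(4 - 1*(-1)) + 16) = (-7 + 2*16)*(-8*(4 + 1) + 16) = (-7 + 32)*(-8*5 + 16) = 25*(-40 + 16) = 25*(-24) = -600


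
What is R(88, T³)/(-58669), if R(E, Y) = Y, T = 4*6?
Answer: -13824/58669 ≈ -0.23563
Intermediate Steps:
T = 24
R(88, T³)/(-58669) = 24³/(-58669) = 13824*(-1/58669) = -13824/58669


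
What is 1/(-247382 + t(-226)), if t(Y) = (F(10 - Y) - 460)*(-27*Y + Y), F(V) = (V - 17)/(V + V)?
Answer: -118/347818645 ≈ -3.3926e-7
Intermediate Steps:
F(V) = (-17 + V)/(2*V) (F(V) = (-17 + V)/((2*V)) = (-17 + V)*(1/(2*V)) = (-17 + V)/(2*V))
t(Y) = -26*Y*(-460 + (-7 - Y)/(2*(10 - Y))) (t(Y) = ((-17 + (10 - Y))/(2*(10 - Y)) - 460)*(-27*Y + Y) = ((-7 - Y)/(2*(10 - Y)) - 460)*(-26*Y) = (-460 + (-7 - Y)/(2*(10 - Y)))*(-26*Y) = -26*Y*(-460 + (-7 - Y)/(2*(10 - Y))))
1/(-247382 + t(-226)) = 1/(-247382 + 13*(-226)*(-9207 + 919*(-226))/(-10 - 226)) = 1/(-247382 + 13*(-226)*(-9207 - 207694)/(-236)) = 1/(-247382 + 13*(-226)*(-1/236)*(-216901)) = 1/(-247382 - 318627569/118) = 1/(-347818645/118) = -118/347818645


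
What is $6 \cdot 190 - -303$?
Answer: $1443$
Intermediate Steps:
$6 \cdot 190 - -303 = 1140 + 303 = 1443$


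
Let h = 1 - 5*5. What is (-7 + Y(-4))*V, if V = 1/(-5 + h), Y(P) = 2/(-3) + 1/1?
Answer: 20/87 ≈ 0.22989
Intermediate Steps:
h = -24 (h = 1 - 25 = -24)
Y(P) = ⅓ (Y(P) = 2*(-⅓) + 1*1 = -⅔ + 1 = ⅓)
V = -1/29 (V = 1/(-5 - 24) = 1/(-29) = -1/29 ≈ -0.034483)
(-7 + Y(-4))*V = (-7 + ⅓)*(-1/29) = -20/3*(-1/29) = 20/87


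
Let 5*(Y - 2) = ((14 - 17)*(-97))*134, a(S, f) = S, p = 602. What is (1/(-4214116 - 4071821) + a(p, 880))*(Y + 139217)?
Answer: 3666722487587497/41429685 ≈ 8.8505e+7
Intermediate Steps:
Y = 39004/5 (Y = 2 + (((14 - 17)*(-97))*134)/5 = 2 + (-3*(-97)*134)/5 = 2 + (291*134)/5 = 2 + (⅕)*38994 = 2 + 38994/5 = 39004/5 ≈ 7800.8)
(1/(-4214116 - 4071821) + a(p, 880))*(Y + 139217) = (1/(-4214116 - 4071821) + 602)*(39004/5 + 139217) = (1/(-8285937) + 602)*(735089/5) = (-1/8285937 + 602)*(735089/5) = (4988134073/8285937)*(735089/5) = 3666722487587497/41429685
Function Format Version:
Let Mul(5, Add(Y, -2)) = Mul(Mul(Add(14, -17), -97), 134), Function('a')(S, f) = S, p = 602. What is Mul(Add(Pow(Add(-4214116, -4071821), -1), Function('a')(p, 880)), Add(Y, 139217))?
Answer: Rational(3666722487587497, 41429685) ≈ 8.8505e+7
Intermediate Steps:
Y = Rational(39004, 5) (Y = Add(2, Mul(Rational(1, 5), Mul(Mul(Add(14, -17), -97), 134))) = Add(2, Mul(Rational(1, 5), Mul(Mul(-3, -97), 134))) = Add(2, Mul(Rational(1, 5), Mul(291, 134))) = Add(2, Mul(Rational(1, 5), 38994)) = Add(2, Rational(38994, 5)) = Rational(39004, 5) ≈ 7800.8)
Mul(Add(Pow(Add(-4214116, -4071821), -1), Function('a')(p, 880)), Add(Y, 139217)) = Mul(Add(Pow(Add(-4214116, -4071821), -1), 602), Add(Rational(39004, 5), 139217)) = Mul(Add(Pow(-8285937, -1), 602), Rational(735089, 5)) = Mul(Add(Rational(-1, 8285937), 602), Rational(735089, 5)) = Mul(Rational(4988134073, 8285937), Rational(735089, 5)) = Rational(3666722487587497, 41429685)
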